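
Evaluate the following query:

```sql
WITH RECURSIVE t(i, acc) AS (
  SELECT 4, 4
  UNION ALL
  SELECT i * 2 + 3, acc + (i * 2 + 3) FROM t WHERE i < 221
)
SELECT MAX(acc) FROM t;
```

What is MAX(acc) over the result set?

Base: i=4, acc=4.
Iteration 1: 4 < 221 holds -> i = 4 * 2 + 3 = 11, acc = 4 + 11 = 15.
Iteration 2: 11 < 221 holds -> i = 11 * 2 + 3 = 25, acc = 15 + 25 = 40.
Iteration 3: 25 < 221 holds -> i = 25 * 2 + 3 = 53, acc = 40 + 53 = 93.
Iteration 4: 53 < 221 holds -> i = 53 * 2 + 3 = 109, acc = 93 + 109 = 202.
Iteration 5: 109 < 221 holds -> i = 109 * 2 + 3 = 221, acc = 202 + 221 = 423.
Iteration 6: 221 < 221 fails; recursion stops.
acc values: 4, 15, 40, 93, 202, 423; the maximum is 423.

423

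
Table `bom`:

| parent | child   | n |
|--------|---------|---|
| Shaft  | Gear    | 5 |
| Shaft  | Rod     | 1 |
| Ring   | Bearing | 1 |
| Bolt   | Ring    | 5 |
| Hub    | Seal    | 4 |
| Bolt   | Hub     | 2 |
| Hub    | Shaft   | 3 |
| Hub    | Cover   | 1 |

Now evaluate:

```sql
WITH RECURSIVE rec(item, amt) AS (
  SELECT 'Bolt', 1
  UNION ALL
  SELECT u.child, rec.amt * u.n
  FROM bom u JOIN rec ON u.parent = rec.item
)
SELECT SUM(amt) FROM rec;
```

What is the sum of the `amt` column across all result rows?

Base: (Bolt, amt=1).
Iteration 1: components of {Bolt} -> Hub = 1*2 = 2, Ring = 1*5 = 5.
Iteration 2: components of {Hub,Ring} -> Bearing = 5*1 = 5, Cover = 2*1 = 2, Seal = 2*4 = 8, Shaft = 2*3 = 6.
Iteration 3: components of {Bearing,Cover,Seal,Shaft} -> Gear = 6*5 = 30, Rod = 6*1 = 6.
Iteration 4: no further components; recursion stops.
SUM(amt) = 1 + 5 + 2 + 5 + 6 + 8 + 2 + 6 + 30 = 65.

65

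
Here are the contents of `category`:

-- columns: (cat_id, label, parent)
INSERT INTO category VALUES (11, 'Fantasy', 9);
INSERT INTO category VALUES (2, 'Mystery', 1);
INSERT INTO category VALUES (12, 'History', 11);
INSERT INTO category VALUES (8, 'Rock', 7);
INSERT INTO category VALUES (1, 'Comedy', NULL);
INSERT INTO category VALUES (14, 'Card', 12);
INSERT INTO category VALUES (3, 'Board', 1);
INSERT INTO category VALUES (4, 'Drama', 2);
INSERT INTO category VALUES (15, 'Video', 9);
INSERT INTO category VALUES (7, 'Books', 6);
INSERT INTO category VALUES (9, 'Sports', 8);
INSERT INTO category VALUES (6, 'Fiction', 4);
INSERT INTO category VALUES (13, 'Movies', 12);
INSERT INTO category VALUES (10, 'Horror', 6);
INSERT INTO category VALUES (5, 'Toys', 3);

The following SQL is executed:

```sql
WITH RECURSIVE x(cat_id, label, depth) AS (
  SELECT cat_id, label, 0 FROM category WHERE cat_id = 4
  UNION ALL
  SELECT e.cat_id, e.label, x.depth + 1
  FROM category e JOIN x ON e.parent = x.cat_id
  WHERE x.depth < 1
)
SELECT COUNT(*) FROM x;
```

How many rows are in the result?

2

Base: cat_id=4 (Drama) at depth 0.
Iteration 1: rows with parent in {4} -> Fiction (id 6, depth 1).
Iteration 2: depth < 1 fails for all current rows; recursion stops.
Total rows emitted: 2.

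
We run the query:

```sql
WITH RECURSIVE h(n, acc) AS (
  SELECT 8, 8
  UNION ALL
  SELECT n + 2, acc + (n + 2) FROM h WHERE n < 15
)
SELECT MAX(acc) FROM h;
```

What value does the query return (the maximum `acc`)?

Base: n=8, acc=8.
Iteration 1: 8 < 15 holds -> n = 8 + 2 = 10, acc = 8 + 10 = 18.
Iteration 2: 10 < 15 holds -> n = 10 + 2 = 12, acc = 18 + 12 = 30.
Iteration 3: 12 < 15 holds -> n = 12 + 2 = 14, acc = 30 + 14 = 44.
Iteration 4: 14 < 15 holds -> n = 14 + 2 = 16, acc = 44 + 16 = 60.
Iteration 5: 16 < 15 fails; recursion stops.
acc values: 8, 18, 30, 44, 60; the maximum is 60.

60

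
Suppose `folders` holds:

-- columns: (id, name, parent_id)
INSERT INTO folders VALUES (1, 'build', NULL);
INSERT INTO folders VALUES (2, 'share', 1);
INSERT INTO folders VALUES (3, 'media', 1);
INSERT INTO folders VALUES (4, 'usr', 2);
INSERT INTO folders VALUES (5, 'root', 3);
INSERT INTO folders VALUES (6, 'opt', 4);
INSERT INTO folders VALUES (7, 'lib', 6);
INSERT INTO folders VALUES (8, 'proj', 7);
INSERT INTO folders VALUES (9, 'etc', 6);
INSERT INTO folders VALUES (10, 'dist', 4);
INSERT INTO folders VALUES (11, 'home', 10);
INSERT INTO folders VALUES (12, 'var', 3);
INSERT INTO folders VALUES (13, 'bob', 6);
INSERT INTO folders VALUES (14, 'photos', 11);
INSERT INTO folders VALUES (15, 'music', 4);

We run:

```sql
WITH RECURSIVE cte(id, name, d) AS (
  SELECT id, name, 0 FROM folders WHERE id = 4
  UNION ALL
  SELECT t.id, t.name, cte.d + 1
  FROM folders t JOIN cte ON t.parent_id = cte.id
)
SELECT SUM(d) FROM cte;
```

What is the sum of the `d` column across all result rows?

17

Base: id=4 (usr) at d 0.
Iteration 1: rows with parent_id in {4} -> opt (id 6, d 1), dist (id 10, d 1), music (id 15, d 1).
Iteration 2: rows with parent_id in {6,10,15} -> lib (id 7, d 2), etc (id 9, d 2), home (id 11, d 2), bob (id 13, d 2).
Iteration 3: rows with parent_id in {7,9,11,13} -> proj (id 8, d 3), photos (id 14, d 3).
Iteration 4: no rows with parent_id in {8,14}; recursion stops.
SUM(d) = 0 + 1 + 1 + 1 + 2 + 2 + 2 + 2 + 3 + 3 = 17.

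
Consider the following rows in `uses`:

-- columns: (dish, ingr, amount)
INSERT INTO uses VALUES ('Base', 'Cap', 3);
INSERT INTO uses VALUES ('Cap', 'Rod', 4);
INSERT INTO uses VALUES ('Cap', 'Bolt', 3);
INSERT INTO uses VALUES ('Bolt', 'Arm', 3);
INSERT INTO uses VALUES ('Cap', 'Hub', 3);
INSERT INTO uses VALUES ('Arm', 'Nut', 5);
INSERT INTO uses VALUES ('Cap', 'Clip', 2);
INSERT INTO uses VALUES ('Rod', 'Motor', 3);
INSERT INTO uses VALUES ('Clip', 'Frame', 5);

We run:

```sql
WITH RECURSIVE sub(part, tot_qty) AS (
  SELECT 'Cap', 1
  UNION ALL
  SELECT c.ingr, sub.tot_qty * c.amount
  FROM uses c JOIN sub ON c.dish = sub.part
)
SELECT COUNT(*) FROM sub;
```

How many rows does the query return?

Base: (Cap, tot_qty=1).
Iteration 1: components of {Cap} -> Bolt = 1*3 = 3, Clip = 1*2 = 2, Hub = 1*3 = 3, Rod = 1*4 = 4.
Iteration 2: components of {Bolt,Clip,Hub,Rod} -> Arm = 3*3 = 9, Frame = 2*5 = 10, Motor = 4*3 = 12.
Iteration 3: components of {Arm,Frame,Motor} -> Nut = 9*5 = 45.
Iteration 4: no further components; recursion stops.
Total rows emitted: 9.

9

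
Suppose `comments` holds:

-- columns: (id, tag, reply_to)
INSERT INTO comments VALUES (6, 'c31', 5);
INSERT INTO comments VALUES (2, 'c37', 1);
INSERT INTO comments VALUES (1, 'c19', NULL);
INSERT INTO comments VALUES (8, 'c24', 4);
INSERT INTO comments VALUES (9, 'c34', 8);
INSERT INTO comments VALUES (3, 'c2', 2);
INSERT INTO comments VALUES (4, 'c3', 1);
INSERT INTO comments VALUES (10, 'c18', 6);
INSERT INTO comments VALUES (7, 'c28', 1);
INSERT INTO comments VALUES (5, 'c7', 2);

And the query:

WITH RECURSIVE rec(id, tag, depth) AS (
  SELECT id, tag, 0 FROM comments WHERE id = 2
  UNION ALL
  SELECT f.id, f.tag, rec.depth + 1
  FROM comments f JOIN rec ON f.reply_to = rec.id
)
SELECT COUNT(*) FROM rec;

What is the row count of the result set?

5

Base: id=2 (c37) at depth 0.
Iteration 1: rows with reply_to in {2} -> c2 (id 3, depth 1), c7 (id 5, depth 1).
Iteration 2: rows with reply_to in {3,5} -> c31 (id 6, depth 2).
Iteration 3: rows with reply_to in {6} -> c18 (id 10, depth 3).
Iteration 4: no rows with reply_to in {10}; recursion stops.
Total rows emitted: 5.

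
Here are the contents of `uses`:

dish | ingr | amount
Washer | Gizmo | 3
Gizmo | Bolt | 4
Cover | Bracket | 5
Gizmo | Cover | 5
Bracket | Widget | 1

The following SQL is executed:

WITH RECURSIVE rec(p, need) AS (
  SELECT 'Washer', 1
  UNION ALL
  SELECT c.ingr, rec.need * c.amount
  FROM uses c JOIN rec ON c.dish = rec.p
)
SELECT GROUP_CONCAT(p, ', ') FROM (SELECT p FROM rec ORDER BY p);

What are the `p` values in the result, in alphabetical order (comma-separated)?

Bolt, Bracket, Cover, Gizmo, Washer, Widget

Base: (Washer, need=1).
Iteration 1: components of {Washer} -> Gizmo = 1*3 = 3.
Iteration 2: components of {Gizmo} -> Bolt = 3*4 = 12, Cover = 3*5 = 15.
Iteration 3: components of {Bolt,Cover} -> Bracket = 15*5 = 75.
Iteration 4: components of {Bracket} -> Widget = 75*1 = 75.
Iteration 5: no further components; recursion stops.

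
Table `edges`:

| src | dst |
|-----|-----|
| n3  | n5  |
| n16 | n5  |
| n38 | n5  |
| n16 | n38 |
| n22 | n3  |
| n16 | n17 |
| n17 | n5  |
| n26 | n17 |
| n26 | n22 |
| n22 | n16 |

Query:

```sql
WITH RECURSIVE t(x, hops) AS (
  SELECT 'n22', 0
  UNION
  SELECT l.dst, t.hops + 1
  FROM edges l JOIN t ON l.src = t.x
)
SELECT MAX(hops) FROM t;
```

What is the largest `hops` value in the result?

Base: (n22, hops=0).
Iteration 1: edges from {n22} -> (n16, hops=1), (n3, hops=1).
Iteration 2: edges from {n16,n3} -> (n17, hops=2), (n38, hops=2), (n5, hops=2). [UNION drops 1 duplicate row(s)]
Iteration 3: edges from {n17,n38,n5} -> (n5, hops=3). [UNION drops 1 duplicate row(s)]
Iteration 4: no outgoing edges from {n5}; recursion stops.
hops values: 0, 1, 1, 2, 2, 2, 3; the maximum is 3.

3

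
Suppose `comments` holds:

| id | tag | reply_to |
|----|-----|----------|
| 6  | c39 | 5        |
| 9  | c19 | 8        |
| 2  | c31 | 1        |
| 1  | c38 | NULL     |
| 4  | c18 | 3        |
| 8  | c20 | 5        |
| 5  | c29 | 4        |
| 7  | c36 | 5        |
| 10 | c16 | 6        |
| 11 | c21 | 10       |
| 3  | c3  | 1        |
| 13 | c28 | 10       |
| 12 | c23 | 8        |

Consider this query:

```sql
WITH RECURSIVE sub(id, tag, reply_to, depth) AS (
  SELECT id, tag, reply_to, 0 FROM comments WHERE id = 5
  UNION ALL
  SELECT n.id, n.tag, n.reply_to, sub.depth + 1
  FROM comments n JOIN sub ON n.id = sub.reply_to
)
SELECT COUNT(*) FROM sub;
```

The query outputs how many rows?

4

Base: id=5 (c29), reply_to=4, depth 0.
Iteration 1: join on id=4 -> c18 (id 4, reply_to=3, depth 1).
Iteration 2: join on id=3 -> c3 (id 3, reply_to=1, depth 2).
Iteration 3: join on id=1 -> c38 (id 1, reply_to=NULL, depth 3).
Iteration 4: reply_to is NULL; no match; recursion stops.
Total rows emitted: 4.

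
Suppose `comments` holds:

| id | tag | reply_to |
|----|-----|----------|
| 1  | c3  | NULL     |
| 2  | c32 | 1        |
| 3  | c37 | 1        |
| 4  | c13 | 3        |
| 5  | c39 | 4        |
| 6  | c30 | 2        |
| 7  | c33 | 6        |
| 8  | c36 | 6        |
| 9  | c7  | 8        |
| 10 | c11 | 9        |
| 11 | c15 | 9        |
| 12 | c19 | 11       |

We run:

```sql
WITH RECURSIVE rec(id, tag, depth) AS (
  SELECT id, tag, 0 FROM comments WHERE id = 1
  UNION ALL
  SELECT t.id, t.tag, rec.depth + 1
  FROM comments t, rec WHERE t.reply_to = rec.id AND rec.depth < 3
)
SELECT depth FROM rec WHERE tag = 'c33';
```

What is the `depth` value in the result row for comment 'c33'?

Base: id=1 (c3) at depth 0.
Iteration 1: rows with reply_to in {1} -> c32 (id 2, depth 1), c37 (id 3, depth 1).
Iteration 2: rows with reply_to in {2,3} -> c13 (id 4, depth 2), c30 (id 6, depth 2).
Iteration 3: rows with reply_to in {4,6} -> c39 (id 5, depth 3), c33 (id 7, depth 3), c36 (id 8, depth 3).
Iteration 4: depth < 3 fails for all current rows; recursion stops.

3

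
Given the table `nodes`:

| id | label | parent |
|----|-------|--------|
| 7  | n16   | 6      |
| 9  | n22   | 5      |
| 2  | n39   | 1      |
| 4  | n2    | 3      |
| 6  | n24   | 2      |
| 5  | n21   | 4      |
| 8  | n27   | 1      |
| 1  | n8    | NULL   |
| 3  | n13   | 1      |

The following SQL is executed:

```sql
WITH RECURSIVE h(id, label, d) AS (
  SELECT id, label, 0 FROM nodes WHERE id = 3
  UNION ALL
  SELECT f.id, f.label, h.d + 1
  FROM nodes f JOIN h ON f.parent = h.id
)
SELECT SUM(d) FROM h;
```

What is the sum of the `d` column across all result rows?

Base: id=3 (n13) at d 0.
Iteration 1: rows with parent in {3} -> n2 (id 4, d 1).
Iteration 2: rows with parent in {4} -> n21 (id 5, d 2).
Iteration 3: rows with parent in {5} -> n22 (id 9, d 3).
Iteration 4: no rows with parent in {9}; recursion stops.
SUM(d) = 0 + 1 + 2 + 3 = 6.

6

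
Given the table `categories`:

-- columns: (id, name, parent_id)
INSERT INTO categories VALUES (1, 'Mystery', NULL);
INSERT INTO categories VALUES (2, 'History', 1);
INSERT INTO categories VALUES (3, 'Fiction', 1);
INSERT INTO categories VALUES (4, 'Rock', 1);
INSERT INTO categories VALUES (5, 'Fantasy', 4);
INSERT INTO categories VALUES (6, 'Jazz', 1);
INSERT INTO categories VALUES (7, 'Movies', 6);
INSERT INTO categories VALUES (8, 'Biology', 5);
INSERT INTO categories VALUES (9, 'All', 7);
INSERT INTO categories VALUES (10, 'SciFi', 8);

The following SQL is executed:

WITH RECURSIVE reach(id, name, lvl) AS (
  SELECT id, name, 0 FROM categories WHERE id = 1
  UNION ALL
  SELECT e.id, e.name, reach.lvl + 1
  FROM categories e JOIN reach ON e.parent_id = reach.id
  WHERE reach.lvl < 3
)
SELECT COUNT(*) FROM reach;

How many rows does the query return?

Base: id=1 (Mystery) at lvl 0.
Iteration 1: rows with parent_id in {1} -> History (id 2, lvl 1), Fiction (id 3, lvl 1), Rock (id 4, lvl 1), Jazz (id 6, lvl 1).
Iteration 2: rows with parent_id in {2,3,4,6} -> Fantasy (id 5, lvl 2), Movies (id 7, lvl 2).
Iteration 3: rows with parent_id in {5,7} -> Biology (id 8, lvl 3), All (id 9, lvl 3).
Iteration 4: lvl < 3 fails for all current rows; recursion stops.
Total rows emitted: 9.

9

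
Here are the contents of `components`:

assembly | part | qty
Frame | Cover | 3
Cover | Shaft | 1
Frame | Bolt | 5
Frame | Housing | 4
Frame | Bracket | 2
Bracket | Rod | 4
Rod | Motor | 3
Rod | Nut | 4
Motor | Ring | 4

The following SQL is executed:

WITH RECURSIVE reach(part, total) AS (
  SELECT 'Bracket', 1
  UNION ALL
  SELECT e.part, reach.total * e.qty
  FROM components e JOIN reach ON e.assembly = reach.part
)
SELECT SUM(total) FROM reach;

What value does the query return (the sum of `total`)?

81

Base: (Bracket, total=1).
Iteration 1: components of {Bracket} -> Rod = 1*4 = 4.
Iteration 2: components of {Rod} -> Motor = 4*3 = 12, Nut = 4*4 = 16.
Iteration 3: components of {Motor,Nut} -> Ring = 12*4 = 48.
Iteration 4: no further components; recursion stops.
SUM(total) = 1 + 4 + 12 + 16 + 48 = 81.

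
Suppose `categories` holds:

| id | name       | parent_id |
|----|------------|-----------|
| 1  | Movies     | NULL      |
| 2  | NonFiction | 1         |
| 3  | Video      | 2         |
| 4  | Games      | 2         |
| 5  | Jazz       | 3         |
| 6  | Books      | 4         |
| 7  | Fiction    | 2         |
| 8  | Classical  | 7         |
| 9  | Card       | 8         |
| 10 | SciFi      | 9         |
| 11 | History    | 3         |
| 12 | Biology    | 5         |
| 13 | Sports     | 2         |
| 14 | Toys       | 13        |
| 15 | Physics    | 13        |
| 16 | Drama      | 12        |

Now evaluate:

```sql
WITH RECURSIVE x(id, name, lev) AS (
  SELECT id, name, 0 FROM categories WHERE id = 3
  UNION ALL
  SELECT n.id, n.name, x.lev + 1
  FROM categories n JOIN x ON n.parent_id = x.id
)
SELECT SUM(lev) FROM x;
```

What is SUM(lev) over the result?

Base: id=3 (Video) at lev 0.
Iteration 1: rows with parent_id in {3} -> Jazz (id 5, lev 1), History (id 11, lev 1).
Iteration 2: rows with parent_id in {5,11} -> Biology (id 12, lev 2).
Iteration 3: rows with parent_id in {12} -> Drama (id 16, lev 3).
Iteration 4: no rows with parent_id in {16}; recursion stops.
SUM(lev) = 0 + 1 + 1 + 2 + 3 = 7.

7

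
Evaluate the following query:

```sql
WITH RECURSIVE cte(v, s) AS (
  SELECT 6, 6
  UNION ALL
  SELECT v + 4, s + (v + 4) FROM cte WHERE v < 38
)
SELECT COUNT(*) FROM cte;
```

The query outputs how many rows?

Base: v=6, s=6.
Iteration 1: 6 < 38 holds -> v = 6 + 4 = 10, s = 6 + 10 = 16.
Iteration 2: 10 < 38 holds -> v = 10 + 4 = 14, s = 16 + 14 = 30.
Iteration 3: 14 < 38 holds -> v = 14 + 4 = 18, s = 30 + 18 = 48.
Iteration 4: 18 < 38 holds -> v = 18 + 4 = 22, s = 48 + 22 = 70.
Iteration 5: 22 < 38 holds -> v = 22 + 4 = 26, s = 70 + 26 = 96.
Iteration 6: 26 < 38 holds -> v = 26 + 4 = 30, s = 96 + 30 = 126.
Iteration 7: 30 < 38 holds -> v = 30 + 4 = 34, s = 126 + 34 = 160.
Iteration 8: 34 < 38 holds -> v = 34 + 4 = 38, s = 160 + 38 = 198.
Iteration 9: 38 < 38 fails; recursion stops.
Total rows emitted: 9.

9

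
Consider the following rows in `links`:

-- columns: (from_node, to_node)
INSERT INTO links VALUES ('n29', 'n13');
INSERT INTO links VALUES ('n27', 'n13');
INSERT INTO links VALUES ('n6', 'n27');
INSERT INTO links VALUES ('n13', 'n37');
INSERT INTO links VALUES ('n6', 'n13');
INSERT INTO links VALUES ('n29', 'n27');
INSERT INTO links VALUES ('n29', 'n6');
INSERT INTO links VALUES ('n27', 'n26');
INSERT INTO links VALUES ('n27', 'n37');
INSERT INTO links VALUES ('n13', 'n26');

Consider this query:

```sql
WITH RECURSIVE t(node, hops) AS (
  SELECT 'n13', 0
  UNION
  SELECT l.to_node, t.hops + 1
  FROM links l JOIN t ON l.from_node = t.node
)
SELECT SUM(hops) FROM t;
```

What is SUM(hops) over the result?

Base: (n13, hops=0).
Iteration 1: edges from {n13} -> (n26, hops=1), (n37, hops=1).
Iteration 2: no outgoing edges from {n26,n37}; recursion stops.
SUM(hops) = 0 + 1 + 1 = 2.

2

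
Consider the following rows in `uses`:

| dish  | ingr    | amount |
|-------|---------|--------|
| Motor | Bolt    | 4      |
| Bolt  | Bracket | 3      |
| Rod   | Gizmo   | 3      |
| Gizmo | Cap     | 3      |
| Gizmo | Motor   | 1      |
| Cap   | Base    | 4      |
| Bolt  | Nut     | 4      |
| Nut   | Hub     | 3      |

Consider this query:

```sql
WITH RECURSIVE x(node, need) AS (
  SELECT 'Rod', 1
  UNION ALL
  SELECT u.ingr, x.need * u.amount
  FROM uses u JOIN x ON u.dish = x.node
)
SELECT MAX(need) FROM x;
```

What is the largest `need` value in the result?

144

Base: (Rod, need=1).
Iteration 1: components of {Rod} -> Gizmo = 1*3 = 3.
Iteration 2: components of {Gizmo} -> Cap = 3*3 = 9, Motor = 3*1 = 3.
Iteration 3: components of {Cap,Motor} -> Base = 9*4 = 36, Bolt = 3*4 = 12.
Iteration 4: components of {Base,Bolt} -> Bracket = 12*3 = 36, Nut = 12*4 = 48.
Iteration 5: components of {Bracket,Nut} -> Hub = 48*3 = 144.
Iteration 6: no further components; recursion stops.
need values: 1, 3, 9, 3, 36, 12, 36, 48, 144; the maximum is 144.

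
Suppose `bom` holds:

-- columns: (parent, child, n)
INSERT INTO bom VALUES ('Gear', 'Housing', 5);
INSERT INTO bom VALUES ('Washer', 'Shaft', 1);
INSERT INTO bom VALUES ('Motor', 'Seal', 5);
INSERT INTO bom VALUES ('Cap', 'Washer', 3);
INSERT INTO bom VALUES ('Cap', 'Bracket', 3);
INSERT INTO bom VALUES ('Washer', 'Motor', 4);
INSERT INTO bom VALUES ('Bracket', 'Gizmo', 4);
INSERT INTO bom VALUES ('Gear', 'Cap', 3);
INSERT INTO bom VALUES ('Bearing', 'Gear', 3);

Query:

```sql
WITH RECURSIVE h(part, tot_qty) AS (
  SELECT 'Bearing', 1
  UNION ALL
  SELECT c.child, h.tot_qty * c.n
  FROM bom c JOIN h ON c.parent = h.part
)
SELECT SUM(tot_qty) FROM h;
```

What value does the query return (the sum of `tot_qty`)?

Base: (Bearing, tot_qty=1).
Iteration 1: components of {Bearing} -> Gear = 1*3 = 3.
Iteration 2: components of {Gear} -> Cap = 3*3 = 9, Housing = 3*5 = 15.
Iteration 3: components of {Cap,Housing} -> Bracket = 9*3 = 27, Washer = 9*3 = 27.
Iteration 4: components of {Bracket,Washer} -> Gizmo = 27*4 = 108, Motor = 27*4 = 108, Shaft = 27*1 = 27.
Iteration 5: components of {Gizmo,Motor,Shaft} -> Seal = 108*5 = 540.
Iteration 6: no further components; recursion stops.
SUM(tot_qty) = 1 + 3 + 9 + 15 + 27 + 27 + 27 + 108 + 108 + 540 = 865.

865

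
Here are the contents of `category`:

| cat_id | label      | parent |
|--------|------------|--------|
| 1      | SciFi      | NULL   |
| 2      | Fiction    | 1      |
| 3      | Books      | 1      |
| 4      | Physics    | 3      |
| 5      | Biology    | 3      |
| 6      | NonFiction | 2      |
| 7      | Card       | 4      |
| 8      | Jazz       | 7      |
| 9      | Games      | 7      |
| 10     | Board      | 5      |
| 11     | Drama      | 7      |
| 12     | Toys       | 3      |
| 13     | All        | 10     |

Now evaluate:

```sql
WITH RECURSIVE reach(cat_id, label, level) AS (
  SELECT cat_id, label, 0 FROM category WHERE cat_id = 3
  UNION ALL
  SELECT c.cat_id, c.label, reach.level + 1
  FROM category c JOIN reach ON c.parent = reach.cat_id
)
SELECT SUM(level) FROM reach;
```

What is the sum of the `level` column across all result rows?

19

Base: cat_id=3 (Books) at level 0.
Iteration 1: rows with parent in {3} -> Physics (id 4, level 1), Biology (id 5, level 1), Toys (id 12, level 1).
Iteration 2: rows with parent in {4,5,12} -> Card (id 7, level 2), Board (id 10, level 2).
Iteration 3: rows with parent in {7,10} -> Jazz (id 8, level 3), Games (id 9, level 3), Drama (id 11, level 3), All (id 13, level 3).
Iteration 4: no rows with parent in {8,9,11,13}; recursion stops.
SUM(level) = 0 + 1 + 1 + 1 + 2 + 2 + 3 + 3 + 3 + 3 = 19.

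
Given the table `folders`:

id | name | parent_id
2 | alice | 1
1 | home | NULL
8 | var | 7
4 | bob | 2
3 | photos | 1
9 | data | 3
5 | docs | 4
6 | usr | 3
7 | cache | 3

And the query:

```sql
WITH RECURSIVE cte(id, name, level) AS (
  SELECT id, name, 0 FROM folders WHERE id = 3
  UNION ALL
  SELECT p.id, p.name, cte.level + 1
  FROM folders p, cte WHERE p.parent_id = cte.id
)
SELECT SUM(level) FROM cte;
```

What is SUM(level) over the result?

Base: id=3 (photos) at level 0.
Iteration 1: rows with parent_id in {3} -> usr (id 6, level 1), cache (id 7, level 1), data (id 9, level 1).
Iteration 2: rows with parent_id in {6,7,9} -> var (id 8, level 2).
Iteration 3: no rows with parent_id in {8}; recursion stops.
SUM(level) = 0 + 1 + 1 + 1 + 2 = 5.

5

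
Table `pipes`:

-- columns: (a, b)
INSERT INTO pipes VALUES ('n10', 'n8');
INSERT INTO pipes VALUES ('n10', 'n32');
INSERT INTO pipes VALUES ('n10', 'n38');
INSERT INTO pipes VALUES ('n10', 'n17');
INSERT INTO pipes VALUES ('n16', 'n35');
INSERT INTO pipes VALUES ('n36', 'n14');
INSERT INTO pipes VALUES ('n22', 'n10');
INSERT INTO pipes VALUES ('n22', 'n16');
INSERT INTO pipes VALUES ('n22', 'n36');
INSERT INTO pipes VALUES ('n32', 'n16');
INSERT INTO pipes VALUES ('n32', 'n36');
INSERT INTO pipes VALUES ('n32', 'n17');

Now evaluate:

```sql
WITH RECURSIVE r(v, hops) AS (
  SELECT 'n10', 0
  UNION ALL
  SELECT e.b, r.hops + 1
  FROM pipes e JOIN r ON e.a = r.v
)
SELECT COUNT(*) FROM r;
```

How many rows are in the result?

10

Base: (n10, hops=0).
Iteration 1: edges from {n10} -> (n17, hops=1), (n32, hops=1), (n38, hops=1), (n8, hops=1).
Iteration 2: edges from {n17,n32,n38,n8} -> (n16, hops=2), (n17, hops=2), (n36, hops=2).
Iteration 3: edges from {n16,n17,n36} -> (n14, hops=3), (n35, hops=3).
Iteration 4: no outgoing edges from {n14,n35}; recursion stops.
Total rows emitted: 10.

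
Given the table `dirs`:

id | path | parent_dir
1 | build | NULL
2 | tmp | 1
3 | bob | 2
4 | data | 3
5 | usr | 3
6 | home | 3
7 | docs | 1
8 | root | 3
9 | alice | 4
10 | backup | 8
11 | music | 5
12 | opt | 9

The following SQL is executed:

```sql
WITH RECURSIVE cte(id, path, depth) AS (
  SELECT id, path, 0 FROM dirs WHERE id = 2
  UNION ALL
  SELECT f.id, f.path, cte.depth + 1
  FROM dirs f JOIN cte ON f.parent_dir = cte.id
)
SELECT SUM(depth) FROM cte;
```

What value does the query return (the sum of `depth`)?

22

Base: id=2 (tmp) at depth 0.
Iteration 1: rows with parent_dir in {2} -> bob (id 3, depth 1).
Iteration 2: rows with parent_dir in {3} -> data (id 4, depth 2), usr (id 5, depth 2), home (id 6, depth 2), root (id 8, depth 2).
Iteration 3: rows with parent_dir in {4,5,6,8} -> alice (id 9, depth 3), backup (id 10, depth 3), music (id 11, depth 3).
Iteration 4: rows with parent_dir in {9,10,11} -> opt (id 12, depth 4).
Iteration 5: no rows with parent_dir in {12}; recursion stops.
SUM(depth) = 0 + 1 + 2 + 2 + 2 + 2 + 3 + 3 + 3 + 4 = 22.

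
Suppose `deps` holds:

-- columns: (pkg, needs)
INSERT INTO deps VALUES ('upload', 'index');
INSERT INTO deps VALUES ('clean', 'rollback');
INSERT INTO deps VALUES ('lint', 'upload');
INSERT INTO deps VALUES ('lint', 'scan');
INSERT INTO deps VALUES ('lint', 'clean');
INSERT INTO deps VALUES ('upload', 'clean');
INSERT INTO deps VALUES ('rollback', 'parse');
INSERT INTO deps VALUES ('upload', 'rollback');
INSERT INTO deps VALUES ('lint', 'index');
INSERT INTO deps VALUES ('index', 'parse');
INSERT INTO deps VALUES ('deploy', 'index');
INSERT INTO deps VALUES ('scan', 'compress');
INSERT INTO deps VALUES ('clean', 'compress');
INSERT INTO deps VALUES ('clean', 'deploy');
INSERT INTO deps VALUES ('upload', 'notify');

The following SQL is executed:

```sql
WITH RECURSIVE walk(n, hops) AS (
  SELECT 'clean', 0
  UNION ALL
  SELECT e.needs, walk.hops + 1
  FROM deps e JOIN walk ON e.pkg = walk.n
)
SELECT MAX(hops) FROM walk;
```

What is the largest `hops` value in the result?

Base: (clean, hops=0).
Iteration 1: edges from {clean} -> (compress, hops=1), (deploy, hops=1), (rollback, hops=1).
Iteration 2: edges from {compress,deploy,rollback} -> (index, hops=2), (parse, hops=2).
Iteration 3: edges from {index,parse} -> (parse, hops=3).
Iteration 4: no outgoing edges from {parse}; recursion stops.
hops values: 0, 1, 1, 1, 2, 2, 3; the maximum is 3.

3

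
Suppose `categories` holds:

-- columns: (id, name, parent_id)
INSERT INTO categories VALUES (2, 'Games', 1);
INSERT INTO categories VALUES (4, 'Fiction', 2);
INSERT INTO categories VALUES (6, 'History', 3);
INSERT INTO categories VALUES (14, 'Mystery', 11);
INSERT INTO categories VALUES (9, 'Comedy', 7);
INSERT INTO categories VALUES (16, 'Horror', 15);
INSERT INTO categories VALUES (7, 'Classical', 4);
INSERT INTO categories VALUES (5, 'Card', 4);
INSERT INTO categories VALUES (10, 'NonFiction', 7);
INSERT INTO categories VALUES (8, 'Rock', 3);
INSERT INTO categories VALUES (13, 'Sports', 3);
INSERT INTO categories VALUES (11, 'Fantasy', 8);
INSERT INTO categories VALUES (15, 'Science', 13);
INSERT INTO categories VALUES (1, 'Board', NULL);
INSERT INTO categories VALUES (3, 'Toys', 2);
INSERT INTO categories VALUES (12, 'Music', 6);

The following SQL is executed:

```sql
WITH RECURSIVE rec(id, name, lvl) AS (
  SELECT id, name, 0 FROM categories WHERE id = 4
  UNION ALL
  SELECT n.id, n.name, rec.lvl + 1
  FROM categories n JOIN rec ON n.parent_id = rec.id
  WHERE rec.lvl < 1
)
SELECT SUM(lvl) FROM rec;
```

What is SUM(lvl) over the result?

Base: id=4 (Fiction) at lvl 0.
Iteration 1: rows with parent_id in {4} -> Card (id 5, lvl 1), Classical (id 7, lvl 1).
Iteration 2: lvl < 1 fails for all current rows; recursion stops.
SUM(lvl) = 0 + 1 + 1 = 2.

2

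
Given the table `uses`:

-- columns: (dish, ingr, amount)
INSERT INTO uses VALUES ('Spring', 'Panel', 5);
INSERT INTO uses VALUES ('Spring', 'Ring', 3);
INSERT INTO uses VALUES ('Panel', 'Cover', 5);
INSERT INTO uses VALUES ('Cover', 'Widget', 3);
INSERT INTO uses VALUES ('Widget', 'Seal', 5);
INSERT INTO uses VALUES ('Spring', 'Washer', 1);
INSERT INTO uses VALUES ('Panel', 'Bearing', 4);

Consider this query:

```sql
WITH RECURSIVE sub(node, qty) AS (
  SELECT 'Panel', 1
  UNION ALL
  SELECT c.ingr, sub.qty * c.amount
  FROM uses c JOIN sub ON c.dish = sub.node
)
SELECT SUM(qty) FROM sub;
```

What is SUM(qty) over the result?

Base: (Panel, qty=1).
Iteration 1: components of {Panel} -> Bearing = 1*4 = 4, Cover = 1*5 = 5.
Iteration 2: components of {Bearing,Cover} -> Widget = 5*3 = 15.
Iteration 3: components of {Widget} -> Seal = 15*5 = 75.
Iteration 4: no further components; recursion stops.
SUM(qty) = 1 + 5 + 4 + 15 + 75 = 100.

100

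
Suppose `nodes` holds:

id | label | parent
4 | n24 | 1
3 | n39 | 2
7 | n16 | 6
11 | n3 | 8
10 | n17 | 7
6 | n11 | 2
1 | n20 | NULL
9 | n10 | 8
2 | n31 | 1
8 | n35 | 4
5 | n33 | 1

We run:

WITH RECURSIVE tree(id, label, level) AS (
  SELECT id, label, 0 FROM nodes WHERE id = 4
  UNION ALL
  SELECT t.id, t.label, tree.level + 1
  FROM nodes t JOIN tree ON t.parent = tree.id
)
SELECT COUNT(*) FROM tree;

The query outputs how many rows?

4

Base: id=4 (n24) at level 0.
Iteration 1: rows with parent in {4} -> n35 (id 8, level 1).
Iteration 2: rows with parent in {8} -> n10 (id 9, level 2), n3 (id 11, level 2).
Iteration 3: no rows with parent in {9,11}; recursion stops.
Total rows emitted: 4.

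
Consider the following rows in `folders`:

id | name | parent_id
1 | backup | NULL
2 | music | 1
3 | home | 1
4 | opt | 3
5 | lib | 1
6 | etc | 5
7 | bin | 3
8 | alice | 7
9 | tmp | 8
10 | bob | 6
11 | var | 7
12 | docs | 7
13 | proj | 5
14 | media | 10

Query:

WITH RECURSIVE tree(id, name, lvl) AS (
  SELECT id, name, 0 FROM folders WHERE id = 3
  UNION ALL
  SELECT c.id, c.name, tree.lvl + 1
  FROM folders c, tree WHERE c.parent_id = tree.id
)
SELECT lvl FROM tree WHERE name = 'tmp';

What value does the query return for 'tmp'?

Base: id=3 (home) at lvl 0.
Iteration 1: rows with parent_id in {3} -> opt (id 4, lvl 1), bin (id 7, lvl 1).
Iteration 2: rows with parent_id in {4,7} -> alice (id 8, lvl 2), var (id 11, lvl 2), docs (id 12, lvl 2).
Iteration 3: rows with parent_id in {8,11,12} -> tmp (id 9, lvl 3).
Iteration 4: no rows with parent_id in {9}; recursion stops.

3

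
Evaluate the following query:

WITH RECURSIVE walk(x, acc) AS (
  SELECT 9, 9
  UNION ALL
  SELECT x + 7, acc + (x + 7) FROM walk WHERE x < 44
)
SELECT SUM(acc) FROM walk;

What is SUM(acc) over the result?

434

Base: x=9, acc=9.
Iteration 1: 9 < 44 holds -> x = 9 + 7 = 16, acc = 9 + 16 = 25.
Iteration 2: 16 < 44 holds -> x = 16 + 7 = 23, acc = 25 + 23 = 48.
Iteration 3: 23 < 44 holds -> x = 23 + 7 = 30, acc = 48 + 30 = 78.
Iteration 4: 30 < 44 holds -> x = 30 + 7 = 37, acc = 78 + 37 = 115.
Iteration 5: 37 < 44 holds -> x = 37 + 7 = 44, acc = 115 + 44 = 159.
Iteration 6: 44 < 44 fails; recursion stops.
SUM(acc) = 9 + 25 + 48 + 78 + 115 + 159 = 434.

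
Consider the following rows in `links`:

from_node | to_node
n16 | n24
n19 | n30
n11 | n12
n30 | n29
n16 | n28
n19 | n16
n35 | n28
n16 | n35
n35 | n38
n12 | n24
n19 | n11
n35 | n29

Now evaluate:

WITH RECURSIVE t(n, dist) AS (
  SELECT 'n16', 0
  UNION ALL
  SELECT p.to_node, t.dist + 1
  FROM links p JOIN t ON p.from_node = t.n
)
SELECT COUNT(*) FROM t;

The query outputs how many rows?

Base: (n16, dist=0).
Iteration 1: edges from {n16} -> (n24, dist=1), (n28, dist=1), (n35, dist=1).
Iteration 2: edges from {n24,n28,n35} -> (n28, dist=2), (n29, dist=2), (n38, dist=2).
Iteration 3: no outgoing edges from {n28,n29,n38}; recursion stops.
Total rows emitted: 7.

7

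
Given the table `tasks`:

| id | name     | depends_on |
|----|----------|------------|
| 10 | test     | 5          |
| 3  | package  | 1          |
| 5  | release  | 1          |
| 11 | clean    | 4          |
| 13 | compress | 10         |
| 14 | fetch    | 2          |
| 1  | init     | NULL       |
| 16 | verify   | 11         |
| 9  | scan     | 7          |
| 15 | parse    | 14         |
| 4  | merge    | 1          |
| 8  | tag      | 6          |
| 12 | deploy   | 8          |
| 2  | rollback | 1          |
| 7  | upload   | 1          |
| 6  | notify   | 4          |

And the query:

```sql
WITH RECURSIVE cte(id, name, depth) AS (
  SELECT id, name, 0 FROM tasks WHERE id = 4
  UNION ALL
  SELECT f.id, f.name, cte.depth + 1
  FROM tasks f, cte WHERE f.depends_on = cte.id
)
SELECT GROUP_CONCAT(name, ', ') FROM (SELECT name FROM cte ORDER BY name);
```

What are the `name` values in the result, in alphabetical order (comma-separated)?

Base: id=4 (merge) at depth 0.
Iteration 1: rows with depends_on in {4} -> notify (id 6, depth 1), clean (id 11, depth 1).
Iteration 2: rows with depends_on in {6,11} -> tag (id 8, depth 2), verify (id 16, depth 2).
Iteration 3: rows with depends_on in {8,16} -> deploy (id 12, depth 3).
Iteration 4: no rows with depends_on in {12}; recursion stops.

clean, deploy, merge, notify, tag, verify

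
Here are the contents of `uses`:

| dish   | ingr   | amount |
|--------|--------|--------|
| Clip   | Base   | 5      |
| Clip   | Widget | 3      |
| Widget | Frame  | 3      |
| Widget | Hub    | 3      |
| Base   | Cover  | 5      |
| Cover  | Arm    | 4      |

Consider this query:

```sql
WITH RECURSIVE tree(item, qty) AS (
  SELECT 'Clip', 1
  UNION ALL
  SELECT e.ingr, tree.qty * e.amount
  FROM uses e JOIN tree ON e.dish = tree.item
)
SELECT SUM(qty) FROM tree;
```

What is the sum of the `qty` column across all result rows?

Base: (Clip, qty=1).
Iteration 1: components of {Clip} -> Base = 1*5 = 5, Widget = 1*3 = 3.
Iteration 2: components of {Base,Widget} -> Cover = 5*5 = 25, Frame = 3*3 = 9, Hub = 3*3 = 9.
Iteration 3: components of {Cover,Frame,Hub} -> Arm = 25*4 = 100.
Iteration 4: no further components; recursion stops.
SUM(qty) = 1 + 5 + 3 + 25 + 9 + 9 + 100 = 152.

152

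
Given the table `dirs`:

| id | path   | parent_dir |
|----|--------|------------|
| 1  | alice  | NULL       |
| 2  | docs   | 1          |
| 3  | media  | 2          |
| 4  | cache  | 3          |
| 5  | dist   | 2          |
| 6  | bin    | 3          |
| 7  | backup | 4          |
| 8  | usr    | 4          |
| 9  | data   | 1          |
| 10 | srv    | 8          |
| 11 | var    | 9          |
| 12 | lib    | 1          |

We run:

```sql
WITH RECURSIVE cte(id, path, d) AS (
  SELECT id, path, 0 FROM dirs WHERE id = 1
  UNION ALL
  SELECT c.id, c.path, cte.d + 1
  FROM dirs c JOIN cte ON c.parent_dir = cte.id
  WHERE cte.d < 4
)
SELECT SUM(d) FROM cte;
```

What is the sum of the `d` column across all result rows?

Base: id=1 (alice) at d 0.
Iteration 1: rows with parent_dir in {1} -> docs (id 2, d 1), data (id 9, d 1), lib (id 12, d 1).
Iteration 2: rows with parent_dir in {2,9,12} -> media (id 3, d 2), dist (id 5, d 2), var (id 11, d 2).
Iteration 3: rows with parent_dir in {3,5,11} -> cache (id 4, d 3), bin (id 6, d 3).
Iteration 4: rows with parent_dir in {4,6} -> backup (id 7, d 4), usr (id 8, d 4).
Iteration 5: d < 4 fails for all current rows; recursion stops.
SUM(d) = 0 + 1 + 1 + 1 + 2 + 2 + 2 + 3 + 3 + 4 + 4 = 23.

23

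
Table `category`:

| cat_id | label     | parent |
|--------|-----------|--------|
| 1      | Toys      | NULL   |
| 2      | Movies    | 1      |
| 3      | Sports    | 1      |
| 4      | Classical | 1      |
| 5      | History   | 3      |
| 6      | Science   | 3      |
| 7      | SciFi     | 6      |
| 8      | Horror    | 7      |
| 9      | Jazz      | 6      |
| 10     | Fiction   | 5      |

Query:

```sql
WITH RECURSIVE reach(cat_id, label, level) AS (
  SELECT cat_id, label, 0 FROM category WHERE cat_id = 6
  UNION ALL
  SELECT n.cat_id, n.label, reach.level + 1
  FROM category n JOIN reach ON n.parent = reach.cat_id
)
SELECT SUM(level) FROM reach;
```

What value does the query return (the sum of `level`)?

Base: cat_id=6 (Science) at level 0.
Iteration 1: rows with parent in {6} -> SciFi (id 7, level 1), Jazz (id 9, level 1).
Iteration 2: rows with parent in {7,9} -> Horror (id 8, level 2).
Iteration 3: no rows with parent in {8}; recursion stops.
SUM(level) = 0 + 1 + 1 + 2 = 4.

4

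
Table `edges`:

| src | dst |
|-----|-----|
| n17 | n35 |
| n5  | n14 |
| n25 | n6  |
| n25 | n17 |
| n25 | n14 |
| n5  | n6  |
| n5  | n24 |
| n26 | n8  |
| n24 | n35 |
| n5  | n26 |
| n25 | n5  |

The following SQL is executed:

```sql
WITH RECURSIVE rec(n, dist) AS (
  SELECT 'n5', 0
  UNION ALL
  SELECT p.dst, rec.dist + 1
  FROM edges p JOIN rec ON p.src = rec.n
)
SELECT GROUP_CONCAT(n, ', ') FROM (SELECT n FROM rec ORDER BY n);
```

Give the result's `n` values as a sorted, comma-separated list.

Base: (n5, dist=0).
Iteration 1: edges from {n5} -> (n14, dist=1), (n24, dist=1), (n26, dist=1), (n6, dist=1).
Iteration 2: edges from {n14,n24,n26,n6} -> (n35, dist=2), (n8, dist=2).
Iteration 3: no outgoing edges from {n35,n8}; recursion stops.

n14, n24, n26, n35, n5, n6, n8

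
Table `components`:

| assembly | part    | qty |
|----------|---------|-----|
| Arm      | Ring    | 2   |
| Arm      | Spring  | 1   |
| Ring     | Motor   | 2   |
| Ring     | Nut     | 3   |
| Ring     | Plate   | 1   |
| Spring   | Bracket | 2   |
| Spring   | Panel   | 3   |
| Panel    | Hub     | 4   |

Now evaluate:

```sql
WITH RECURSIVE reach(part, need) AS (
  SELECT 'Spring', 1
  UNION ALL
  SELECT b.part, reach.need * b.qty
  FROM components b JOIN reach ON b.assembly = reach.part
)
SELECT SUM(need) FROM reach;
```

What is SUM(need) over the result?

Base: (Spring, need=1).
Iteration 1: components of {Spring} -> Bracket = 1*2 = 2, Panel = 1*3 = 3.
Iteration 2: components of {Bracket,Panel} -> Hub = 3*4 = 12.
Iteration 3: no further components; recursion stops.
SUM(need) = 1 + 2 + 3 + 12 = 18.

18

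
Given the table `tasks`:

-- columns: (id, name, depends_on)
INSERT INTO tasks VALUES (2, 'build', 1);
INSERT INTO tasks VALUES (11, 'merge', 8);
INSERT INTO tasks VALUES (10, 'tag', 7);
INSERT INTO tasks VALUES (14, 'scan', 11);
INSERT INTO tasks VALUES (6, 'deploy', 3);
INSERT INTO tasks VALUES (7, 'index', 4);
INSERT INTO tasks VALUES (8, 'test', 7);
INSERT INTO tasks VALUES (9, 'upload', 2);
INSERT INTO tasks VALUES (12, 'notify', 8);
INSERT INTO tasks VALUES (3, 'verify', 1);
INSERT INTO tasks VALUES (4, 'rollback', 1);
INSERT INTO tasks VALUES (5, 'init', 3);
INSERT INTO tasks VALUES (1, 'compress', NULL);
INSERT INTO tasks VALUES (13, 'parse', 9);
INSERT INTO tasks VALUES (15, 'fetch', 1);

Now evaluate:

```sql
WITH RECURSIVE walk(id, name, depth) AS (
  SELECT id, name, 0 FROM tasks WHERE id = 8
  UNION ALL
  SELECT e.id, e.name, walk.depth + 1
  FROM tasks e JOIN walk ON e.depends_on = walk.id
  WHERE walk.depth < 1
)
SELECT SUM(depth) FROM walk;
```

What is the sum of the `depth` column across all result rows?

Base: id=8 (test) at depth 0.
Iteration 1: rows with depends_on in {8} -> merge (id 11, depth 1), notify (id 12, depth 1).
Iteration 2: depth < 1 fails for all current rows; recursion stops.
SUM(depth) = 0 + 1 + 1 = 2.

2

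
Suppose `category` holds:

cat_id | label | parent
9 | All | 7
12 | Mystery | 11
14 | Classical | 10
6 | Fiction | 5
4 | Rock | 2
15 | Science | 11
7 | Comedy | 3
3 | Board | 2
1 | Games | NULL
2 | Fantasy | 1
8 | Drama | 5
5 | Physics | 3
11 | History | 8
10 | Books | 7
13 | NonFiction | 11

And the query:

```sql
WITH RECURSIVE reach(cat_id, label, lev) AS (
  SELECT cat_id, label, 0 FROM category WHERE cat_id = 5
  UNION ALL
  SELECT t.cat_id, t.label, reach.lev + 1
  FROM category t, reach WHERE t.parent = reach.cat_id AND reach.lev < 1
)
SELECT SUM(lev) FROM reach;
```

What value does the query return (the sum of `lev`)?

Base: cat_id=5 (Physics) at lev 0.
Iteration 1: rows with parent in {5} -> Fiction (id 6, lev 1), Drama (id 8, lev 1).
Iteration 2: lev < 1 fails for all current rows; recursion stops.
SUM(lev) = 0 + 1 + 1 = 2.

2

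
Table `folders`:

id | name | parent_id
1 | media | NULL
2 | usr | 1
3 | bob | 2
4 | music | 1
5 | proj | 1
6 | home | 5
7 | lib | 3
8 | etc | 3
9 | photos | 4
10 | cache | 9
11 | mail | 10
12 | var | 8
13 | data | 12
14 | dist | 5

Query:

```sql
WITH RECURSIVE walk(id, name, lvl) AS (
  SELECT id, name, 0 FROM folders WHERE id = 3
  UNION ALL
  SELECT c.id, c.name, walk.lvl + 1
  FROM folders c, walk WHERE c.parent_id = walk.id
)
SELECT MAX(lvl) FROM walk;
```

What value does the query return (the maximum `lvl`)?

Base: id=3 (bob) at lvl 0.
Iteration 1: rows with parent_id in {3} -> lib (id 7, lvl 1), etc (id 8, lvl 1).
Iteration 2: rows with parent_id in {7,8} -> var (id 12, lvl 2).
Iteration 3: rows with parent_id in {12} -> data (id 13, lvl 3).
Iteration 4: no rows with parent_id in {13}; recursion stops.
lvl values: 0, 1, 1, 2, 3; the maximum is 3.

3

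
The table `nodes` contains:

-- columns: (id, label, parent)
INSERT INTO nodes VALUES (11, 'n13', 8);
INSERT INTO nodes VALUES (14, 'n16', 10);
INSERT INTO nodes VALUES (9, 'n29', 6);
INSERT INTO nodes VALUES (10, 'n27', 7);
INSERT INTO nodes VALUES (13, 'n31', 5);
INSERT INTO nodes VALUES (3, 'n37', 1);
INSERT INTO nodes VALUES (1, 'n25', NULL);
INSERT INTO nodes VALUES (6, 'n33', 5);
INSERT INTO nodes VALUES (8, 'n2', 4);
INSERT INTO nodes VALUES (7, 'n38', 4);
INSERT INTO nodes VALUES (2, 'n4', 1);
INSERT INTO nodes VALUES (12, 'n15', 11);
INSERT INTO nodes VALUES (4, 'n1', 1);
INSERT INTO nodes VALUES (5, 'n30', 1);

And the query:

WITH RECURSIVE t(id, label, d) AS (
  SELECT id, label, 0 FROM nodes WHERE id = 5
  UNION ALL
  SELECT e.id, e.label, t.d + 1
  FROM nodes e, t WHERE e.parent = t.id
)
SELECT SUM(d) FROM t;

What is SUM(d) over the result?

Base: id=5 (n30) at d 0.
Iteration 1: rows with parent in {5} -> n33 (id 6, d 1), n31 (id 13, d 1).
Iteration 2: rows with parent in {6,13} -> n29 (id 9, d 2).
Iteration 3: no rows with parent in {9}; recursion stops.
SUM(d) = 0 + 1 + 1 + 2 = 4.

4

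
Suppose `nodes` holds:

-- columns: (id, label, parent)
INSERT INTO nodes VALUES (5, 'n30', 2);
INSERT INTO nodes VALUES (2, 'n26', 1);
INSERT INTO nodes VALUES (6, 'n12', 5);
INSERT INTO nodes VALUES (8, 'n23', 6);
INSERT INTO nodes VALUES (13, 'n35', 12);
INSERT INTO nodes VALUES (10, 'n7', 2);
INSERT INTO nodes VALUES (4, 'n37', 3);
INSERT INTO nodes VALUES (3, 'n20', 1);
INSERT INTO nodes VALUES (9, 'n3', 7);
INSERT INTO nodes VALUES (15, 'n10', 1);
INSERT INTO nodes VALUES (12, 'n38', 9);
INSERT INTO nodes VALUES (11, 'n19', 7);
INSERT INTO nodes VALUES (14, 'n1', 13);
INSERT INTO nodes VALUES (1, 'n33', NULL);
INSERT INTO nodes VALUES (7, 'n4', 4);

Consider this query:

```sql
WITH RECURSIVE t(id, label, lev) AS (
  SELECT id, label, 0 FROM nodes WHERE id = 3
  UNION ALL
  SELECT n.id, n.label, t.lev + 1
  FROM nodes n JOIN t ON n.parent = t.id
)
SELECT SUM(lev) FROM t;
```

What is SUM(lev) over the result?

Base: id=3 (n20) at lev 0.
Iteration 1: rows with parent in {3} -> n37 (id 4, lev 1).
Iteration 2: rows with parent in {4} -> n4 (id 7, lev 2).
Iteration 3: rows with parent in {7} -> n3 (id 9, lev 3), n19 (id 11, lev 3).
Iteration 4: rows with parent in {9,11} -> n38 (id 12, lev 4).
Iteration 5: rows with parent in {12} -> n35 (id 13, lev 5).
Iteration 6: rows with parent in {13} -> n1 (id 14, lev 6).
Iteration 7: no rows with parent in {14}; recursion stops.
SUM(lev) = 0 + 1 + 2 + 3 + 3 + 4 + 5 + 6 = 24.

24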